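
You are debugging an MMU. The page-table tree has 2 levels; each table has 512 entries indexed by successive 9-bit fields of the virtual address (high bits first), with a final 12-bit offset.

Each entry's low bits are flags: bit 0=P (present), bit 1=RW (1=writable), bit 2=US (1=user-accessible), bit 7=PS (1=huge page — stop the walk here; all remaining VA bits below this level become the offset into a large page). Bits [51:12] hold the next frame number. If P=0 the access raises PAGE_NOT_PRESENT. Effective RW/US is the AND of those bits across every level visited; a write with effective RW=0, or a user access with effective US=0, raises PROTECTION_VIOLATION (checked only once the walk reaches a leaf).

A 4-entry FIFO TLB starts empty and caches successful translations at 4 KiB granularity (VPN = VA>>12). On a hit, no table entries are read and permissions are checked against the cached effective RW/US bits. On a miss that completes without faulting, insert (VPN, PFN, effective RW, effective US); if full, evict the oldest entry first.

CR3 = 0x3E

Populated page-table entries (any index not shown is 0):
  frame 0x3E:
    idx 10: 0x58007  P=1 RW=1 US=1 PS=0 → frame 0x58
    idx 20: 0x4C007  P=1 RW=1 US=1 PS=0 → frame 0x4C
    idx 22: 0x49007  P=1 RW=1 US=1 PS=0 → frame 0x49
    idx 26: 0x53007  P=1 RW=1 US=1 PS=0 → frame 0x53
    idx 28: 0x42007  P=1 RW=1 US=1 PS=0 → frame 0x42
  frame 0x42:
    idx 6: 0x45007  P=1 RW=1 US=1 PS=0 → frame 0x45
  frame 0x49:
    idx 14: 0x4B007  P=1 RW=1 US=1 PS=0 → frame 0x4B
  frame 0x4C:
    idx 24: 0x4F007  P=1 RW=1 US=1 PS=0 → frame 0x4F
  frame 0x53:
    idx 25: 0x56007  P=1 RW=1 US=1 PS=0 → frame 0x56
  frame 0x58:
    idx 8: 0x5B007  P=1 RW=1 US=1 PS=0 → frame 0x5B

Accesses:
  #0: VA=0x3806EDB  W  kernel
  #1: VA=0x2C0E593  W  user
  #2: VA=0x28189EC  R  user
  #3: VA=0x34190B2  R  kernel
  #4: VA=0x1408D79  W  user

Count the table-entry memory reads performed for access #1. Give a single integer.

Trace:
#0 VA=0x3806EDB (w,kernel):
  [0] read 0x3E idx=28: raw=0x42007 flags P=1 W=1 U=1 S=0
  [1] read 0x42 idx=6: raw=0x45007 flags P=1 W=1 U=1 S=0
  ⇒ phys 0x45EDB  [2 reads]
#1 VA=0x2C0E593 (w,user):
  [0] read 0x3E idx=22: raw=0x49007 flags P=1 W=1 U=1 S=0
  [1] read 0x49 idx=14: raw=0x4B007 flags P=1 W=1 U=1 S=0
  ⇒ phys 0x4B593  [2 reads]
#2 VA=0x28189EC (r,user):
  [0] read 0x3E idx=20: raw=0x4C007 flags P=1 W=1 U=1 S=0
  [1] read 0x4C idx=24: raw=0x4F007 flags P=1 W=1 U=1 S=0
  ⇒ phys 0x4F9EC  [2 reads]
#3 VA=0x34190B2 (r,kernel):
  [0] read 0x3E idx=26: raw=0x53007 flags P=1 W=1 U=1 S=0
  [1] read 0x53 idx=25: raw=0x56007 flags P=1 W=1 U=1 S=0
  ⇒ phys 0x560B2  [2 reads]
#4 VA=0x1408D79 (w,user):
  [0] read 0x3E idx=10: raw=0x58007 flags P=1 W=1 U=1 S=0
  [1] read 0x58 idx=8: raw=0x5B007 flags P=1 W=1 U=1 S=0
  ⇒ phys 0x5BD79  [2 reads]

Entries read for #1: 2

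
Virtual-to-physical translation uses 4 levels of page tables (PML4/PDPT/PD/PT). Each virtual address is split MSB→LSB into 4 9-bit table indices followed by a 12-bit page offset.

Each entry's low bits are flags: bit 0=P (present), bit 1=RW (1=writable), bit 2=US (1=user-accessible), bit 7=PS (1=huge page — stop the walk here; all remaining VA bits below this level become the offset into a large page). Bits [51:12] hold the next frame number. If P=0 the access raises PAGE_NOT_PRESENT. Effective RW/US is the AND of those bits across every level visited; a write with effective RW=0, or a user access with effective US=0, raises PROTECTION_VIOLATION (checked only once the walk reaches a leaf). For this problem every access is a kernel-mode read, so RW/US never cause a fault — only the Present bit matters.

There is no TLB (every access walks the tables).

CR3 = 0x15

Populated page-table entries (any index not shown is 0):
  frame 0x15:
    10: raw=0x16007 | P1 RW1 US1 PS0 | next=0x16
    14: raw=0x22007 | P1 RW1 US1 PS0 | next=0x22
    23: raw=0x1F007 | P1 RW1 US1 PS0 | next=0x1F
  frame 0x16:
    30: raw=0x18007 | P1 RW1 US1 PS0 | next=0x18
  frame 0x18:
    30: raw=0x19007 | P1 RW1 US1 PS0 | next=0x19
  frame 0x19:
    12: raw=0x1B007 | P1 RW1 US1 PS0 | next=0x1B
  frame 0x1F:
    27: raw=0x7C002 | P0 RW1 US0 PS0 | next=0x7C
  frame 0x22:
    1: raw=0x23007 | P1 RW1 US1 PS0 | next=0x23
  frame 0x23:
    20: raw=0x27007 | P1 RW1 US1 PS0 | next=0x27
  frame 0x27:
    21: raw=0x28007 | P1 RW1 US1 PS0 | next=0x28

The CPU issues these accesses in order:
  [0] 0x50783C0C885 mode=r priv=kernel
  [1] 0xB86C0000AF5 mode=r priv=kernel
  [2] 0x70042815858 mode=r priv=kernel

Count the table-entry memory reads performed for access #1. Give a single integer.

Trace:
#0 VA=0x50783C0C885 (r,kernel):
  lvl0: tbl 0x15, slot 10 ⇒ 0x16007 (P1/RW1/US1/PS0)
  lvl1: tbl 0x16, slot 30 ⇒ 0x18007 (P1/RW1/US1/PS0)
  lvl2: tbl 0x18, slot 30 ⇒ 0x19007 (P1/RW1/US1/PS0)
  lvl3: tbl 0x19, slot 12 ⇒ 0x1B007 (P1/RW1/US1/PS0)
  ⇒ phys 0x1B885  [4 reads]
#1 VA=0xB86C0000AF5 (r,kernel):
  lvl0: tbl 0x15, slot 23 ⇒ 0x1F007 (P1/RW1/US1/PS0)
  lvl1: tbl 0x1F, slot 27 ⇒ 0x7C002 (P0/RW1/US0/PS0)
  ⇒ fault: PAGE_NOT_PRESENT  — 2 lookups
#2 VA=0x70042815858 (r,kernel):
  lvl0: tbl 0x15, slot 14 ⇒ 0x22007 (P1/RW1/US1/PS0)
  lvl1: tbl 0x22, slot 1 ⇒ 0x23007 (P1/RW1/US1/PS0)
  lvl2: tbl 0x23, slot 20 ⇒ 0x27007 (P1/RW1/US1/PS0)
  lvl3: tbl 0x27, slot 21 ⇒ 0x28007 (P1/RW1/US1/PS0)
  ⇒ phys 0x28858  [4 reads]

Entries read for #1: 2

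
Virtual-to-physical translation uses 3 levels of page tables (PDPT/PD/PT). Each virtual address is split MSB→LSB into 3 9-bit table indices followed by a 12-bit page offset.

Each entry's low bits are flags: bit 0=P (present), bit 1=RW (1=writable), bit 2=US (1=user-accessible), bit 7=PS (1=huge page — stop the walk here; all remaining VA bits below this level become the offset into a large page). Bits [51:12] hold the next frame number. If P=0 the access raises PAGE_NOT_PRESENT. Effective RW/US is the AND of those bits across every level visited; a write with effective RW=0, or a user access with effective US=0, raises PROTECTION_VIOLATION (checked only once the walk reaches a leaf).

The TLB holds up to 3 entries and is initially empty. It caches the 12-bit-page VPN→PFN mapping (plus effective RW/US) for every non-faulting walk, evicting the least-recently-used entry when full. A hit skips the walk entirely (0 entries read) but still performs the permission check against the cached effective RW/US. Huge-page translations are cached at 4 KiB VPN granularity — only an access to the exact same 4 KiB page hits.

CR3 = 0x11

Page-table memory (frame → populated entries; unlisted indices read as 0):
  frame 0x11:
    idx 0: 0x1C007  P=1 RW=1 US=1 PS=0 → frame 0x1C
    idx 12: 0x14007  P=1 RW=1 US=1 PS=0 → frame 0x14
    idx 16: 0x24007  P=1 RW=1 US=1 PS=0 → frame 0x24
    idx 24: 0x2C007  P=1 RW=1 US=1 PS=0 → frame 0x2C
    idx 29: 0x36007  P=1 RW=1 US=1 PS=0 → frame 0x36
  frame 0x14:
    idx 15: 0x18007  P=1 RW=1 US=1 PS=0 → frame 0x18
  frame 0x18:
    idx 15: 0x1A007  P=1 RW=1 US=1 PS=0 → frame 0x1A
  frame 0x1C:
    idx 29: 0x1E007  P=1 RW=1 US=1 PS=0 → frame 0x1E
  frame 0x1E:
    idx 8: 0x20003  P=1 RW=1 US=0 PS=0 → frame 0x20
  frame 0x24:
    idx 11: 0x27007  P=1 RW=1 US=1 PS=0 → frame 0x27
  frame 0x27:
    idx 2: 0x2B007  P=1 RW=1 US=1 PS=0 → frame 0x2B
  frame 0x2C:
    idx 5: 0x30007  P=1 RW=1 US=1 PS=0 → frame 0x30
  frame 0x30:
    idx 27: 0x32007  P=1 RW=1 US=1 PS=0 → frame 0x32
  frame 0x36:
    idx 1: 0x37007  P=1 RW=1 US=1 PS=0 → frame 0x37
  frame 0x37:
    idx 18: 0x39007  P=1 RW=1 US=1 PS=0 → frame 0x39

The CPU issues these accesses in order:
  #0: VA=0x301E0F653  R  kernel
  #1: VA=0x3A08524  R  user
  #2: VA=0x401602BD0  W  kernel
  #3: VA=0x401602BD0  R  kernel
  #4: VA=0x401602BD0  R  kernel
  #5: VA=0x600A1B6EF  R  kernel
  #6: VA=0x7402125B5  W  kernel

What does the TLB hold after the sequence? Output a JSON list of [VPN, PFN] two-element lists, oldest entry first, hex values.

Trace:
#0 VA=0x301E0F653 (r,kernel):
  [0] read 0x11 idx=12: raw=0x14007 flags P=1 W=1 U=1 S=0
  [1] read 0x14 idx=15: raw=0x18007 flags P=1 W=1 U=1 S=0
  [2] read 0x18 idx=15: raw=0x1A007 flags P=1 W=1 U=1 S=0
  ⇒ phys 0x1A653  [3 reads]
#1 VA=0x3A08524 (r,user):
  [0] read 0x11 idx=0: raw=0x1C007 flags P=1 W=1 U=1 S=0
  [1] read 0x1C idx=29: raw=0x1E007 flags P=1 W=1 U=1 S=0
  [2] read 0x1E idx=8: raw=0x20003 flags P=1 W=1 U=0 S=0
  → PROTECTION_VIOLATION  (3 entries read)
#2 VA=0x401602BD0 (w,kernel):
  [0] read 0x11 idx=16: raw=0x24007 flags P=1 W=1 U=1 S=0
  [1] read 0x24 idx=11: raw=0x27007 flags P=1 W=1 U=1 S=0
  [2] read 0x27 idx=2: raw=0x2B007 flags P=1 W=1 U=1 S=0
  ⇒ phys 0x2BBD0  [3 reads]
#3 VA=0x401602BD0 (r,kernel):
  TLB hit vpn=0x401602 → PA=0x2BBD0
#4 VA=0x401602BD0 (r,kernel):
  TLB hit vpn=0x401602 → PA=0x2BBD0
#5 VA=0x600A1B6EF (r,kernel):
  [0] read 0x11 idx=24: raw=0x2C007 flags P=1 W=1 U=1 S=0
  [1] read 0x2C idx=5: raw=0x30007 flags P=1 W=1 U=1 S=0
  [2] read 0x30 idx=27: raw=0x32007 flags P=1 W=1 U=1 S=0
  ⇒ phys 0x326EF  [3 reads]
#6 VA=0x7402125B5 (w,kernel):
  [0] read 0x11 idx=29: raw=0x36007 flags P=1 W=1 U=1 S=0
  [1] read 0x36 idx=1: raw=0x37007 flags P=1 W=1 U=1 S=0
  [2] read 0x37 idx=18: raw=0x39007 flags P=1 W=1 U=1 S=0
  ⇒ phys 0x395B5  [3 reads]

TLB: [["0x401602", "0x2B"], ["0x600A1B", "0x32"], ["0x740212", "0x39"]]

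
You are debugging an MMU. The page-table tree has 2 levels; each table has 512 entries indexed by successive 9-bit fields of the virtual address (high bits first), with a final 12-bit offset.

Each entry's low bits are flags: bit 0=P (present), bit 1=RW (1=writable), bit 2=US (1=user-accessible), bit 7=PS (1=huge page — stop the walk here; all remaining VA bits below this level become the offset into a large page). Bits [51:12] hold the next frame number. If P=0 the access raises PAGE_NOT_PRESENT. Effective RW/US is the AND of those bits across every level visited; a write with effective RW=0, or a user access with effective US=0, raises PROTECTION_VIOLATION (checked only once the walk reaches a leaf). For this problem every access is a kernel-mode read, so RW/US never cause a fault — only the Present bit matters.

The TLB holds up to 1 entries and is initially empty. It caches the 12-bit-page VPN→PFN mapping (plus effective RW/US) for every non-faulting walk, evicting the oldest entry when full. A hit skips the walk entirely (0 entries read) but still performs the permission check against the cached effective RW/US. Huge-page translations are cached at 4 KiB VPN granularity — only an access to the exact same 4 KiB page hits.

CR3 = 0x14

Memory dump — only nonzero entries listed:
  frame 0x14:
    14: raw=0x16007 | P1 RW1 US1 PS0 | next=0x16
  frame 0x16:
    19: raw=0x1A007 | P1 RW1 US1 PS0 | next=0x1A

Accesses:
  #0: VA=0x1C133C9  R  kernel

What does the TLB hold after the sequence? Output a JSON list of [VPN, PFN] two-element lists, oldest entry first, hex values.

Trace:
#0 VA=0x1C133C9 (r,kernel):
  [0] read 0x14 idx=14: raw=0x16007 flags P=1 W=1 U=1 S=0
  [1] read 0x16 idx=19: raw=0x1A007 flags P=1 W=1 U=1 S=0
  → PA=0x1A3C9  (2 entries read)

TLB: [["0x1C13", "0x1A"]]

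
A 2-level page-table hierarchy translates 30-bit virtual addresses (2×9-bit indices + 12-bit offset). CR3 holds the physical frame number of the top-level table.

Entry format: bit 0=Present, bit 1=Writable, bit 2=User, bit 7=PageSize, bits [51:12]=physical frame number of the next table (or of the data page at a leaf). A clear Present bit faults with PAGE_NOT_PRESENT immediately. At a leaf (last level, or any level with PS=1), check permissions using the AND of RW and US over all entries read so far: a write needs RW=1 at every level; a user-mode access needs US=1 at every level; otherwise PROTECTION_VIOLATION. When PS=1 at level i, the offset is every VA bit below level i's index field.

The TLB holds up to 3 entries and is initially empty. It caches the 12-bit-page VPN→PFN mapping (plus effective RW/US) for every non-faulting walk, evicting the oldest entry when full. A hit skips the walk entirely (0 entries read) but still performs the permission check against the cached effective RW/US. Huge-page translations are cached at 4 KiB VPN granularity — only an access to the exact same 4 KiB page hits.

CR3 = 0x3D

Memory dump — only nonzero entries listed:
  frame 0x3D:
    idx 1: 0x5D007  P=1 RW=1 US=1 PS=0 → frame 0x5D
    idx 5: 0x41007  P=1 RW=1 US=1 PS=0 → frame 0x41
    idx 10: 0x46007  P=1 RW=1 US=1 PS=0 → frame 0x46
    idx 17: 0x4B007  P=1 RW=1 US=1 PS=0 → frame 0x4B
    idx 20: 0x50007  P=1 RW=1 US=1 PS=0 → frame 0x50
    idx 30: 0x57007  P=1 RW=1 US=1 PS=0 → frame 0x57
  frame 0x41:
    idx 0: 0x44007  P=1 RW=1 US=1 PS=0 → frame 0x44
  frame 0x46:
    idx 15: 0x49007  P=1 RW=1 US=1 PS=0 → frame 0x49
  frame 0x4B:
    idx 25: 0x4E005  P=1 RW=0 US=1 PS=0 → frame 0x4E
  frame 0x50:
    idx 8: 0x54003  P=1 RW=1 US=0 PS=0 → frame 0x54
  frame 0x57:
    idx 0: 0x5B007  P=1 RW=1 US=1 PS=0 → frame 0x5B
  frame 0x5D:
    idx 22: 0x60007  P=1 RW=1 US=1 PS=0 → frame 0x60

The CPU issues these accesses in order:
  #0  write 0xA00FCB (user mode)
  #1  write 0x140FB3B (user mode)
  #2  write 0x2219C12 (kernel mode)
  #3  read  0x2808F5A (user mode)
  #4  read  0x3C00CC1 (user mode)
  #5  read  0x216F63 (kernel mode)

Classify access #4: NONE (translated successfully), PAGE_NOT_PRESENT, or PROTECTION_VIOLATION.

Per-access translation:
#0 VA=0xA00FCB (w,user):
  lvl0: tbl 0x3D, slot 5 ⇒ 0x41007 (P1/RW1/US1/PS0)
  lvl1: tbl 0x41, slot 0 ⇒ 0x44007 (P1/RW1/US1/PS0)
  → PA=0x44FCB  (2 entries read)
#1 VA=0x140FB3B (w,user):
  lvl0: tbl 0x3D, slot 10 ⇒ 0x46007 (P1/RW1/US1/PS0)
  lvl1: tbl 0x46, slot 15 ⇒ 0x49007 (P1/RW1/US1/PS0)
  → PA=0x49B3B  (2 entries read)
#2 VA=0x2219C12 (w,kernel):
  lvl0: tbl 0x3D, slot 17 ⇒ 0x4B007 (P1/RW1/US1/PS0)
  lvl1: tbl 0x4B, slot 25 ⇒ 0x4E005 (P1/RW0/US1/PS0)
  → PROTECTION_VIOLATION  (2 entries read)
#3 VA=0x2808F5A (r,user):
  lvl0: tbl 0x3D, slot 20 ⇒ 0x50007 (P1/RW1/US1/PS0)
  lvl1: tbl 0x50, slot 8 ⇒ 0x54003 (P1/RW1/US0/PS0)
  → PROTECTION_VIOLATION  (2 entries read)
#4 VA=0x3C00CC1 (r,user):
  lvl0: tbl 0x3D, slot 30 ⇒ 0x57007 (P1/RW1/US1/PS0)
  lvl1: tbl 0x57, slot 0 ⇒ 0x5B007 (P1/RW1/US1/PS0)
  → PA=0x5BCC1  (2 entries read)
#5 VA=0x216F63 (r,kernel):
  lvl0: tbl 0x3D, slot 1 ⇒ 0x5D007 (P1/RW1/US1/PS0)
  lvl1: tbl 0x5D, slot 22 ⇒ 0x60007 (P1/RW1/US1/PS0)
  → PA=0x60F63  (2 entries read)

Access #4 fault: NONE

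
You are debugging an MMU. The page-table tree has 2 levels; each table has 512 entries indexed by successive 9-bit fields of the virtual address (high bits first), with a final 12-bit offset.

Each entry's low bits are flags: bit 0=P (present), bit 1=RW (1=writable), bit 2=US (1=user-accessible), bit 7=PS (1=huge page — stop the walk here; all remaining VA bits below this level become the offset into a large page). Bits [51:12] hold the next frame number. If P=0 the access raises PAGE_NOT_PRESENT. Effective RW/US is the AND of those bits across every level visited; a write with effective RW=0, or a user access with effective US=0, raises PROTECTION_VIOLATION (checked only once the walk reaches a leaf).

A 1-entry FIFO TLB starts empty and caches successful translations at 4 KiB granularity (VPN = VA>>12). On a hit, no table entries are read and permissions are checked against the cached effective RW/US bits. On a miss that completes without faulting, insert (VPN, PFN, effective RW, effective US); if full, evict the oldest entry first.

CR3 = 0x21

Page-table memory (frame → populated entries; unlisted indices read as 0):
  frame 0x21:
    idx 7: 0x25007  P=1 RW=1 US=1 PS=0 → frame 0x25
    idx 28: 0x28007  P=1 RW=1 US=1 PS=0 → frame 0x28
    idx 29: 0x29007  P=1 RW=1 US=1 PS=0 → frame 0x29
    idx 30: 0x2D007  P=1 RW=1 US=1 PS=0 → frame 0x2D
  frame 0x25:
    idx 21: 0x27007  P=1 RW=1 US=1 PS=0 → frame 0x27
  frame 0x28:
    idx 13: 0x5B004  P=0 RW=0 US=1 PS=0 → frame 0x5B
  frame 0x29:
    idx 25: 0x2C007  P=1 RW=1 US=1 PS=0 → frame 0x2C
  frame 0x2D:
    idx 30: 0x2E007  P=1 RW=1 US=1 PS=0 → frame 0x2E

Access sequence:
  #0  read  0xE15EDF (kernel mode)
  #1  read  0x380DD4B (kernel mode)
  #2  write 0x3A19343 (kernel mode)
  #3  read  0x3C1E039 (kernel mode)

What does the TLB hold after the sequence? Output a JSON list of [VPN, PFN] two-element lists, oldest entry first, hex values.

Trace:
#0 VA=0xE15EDF (r,kernel):
  [0] read 0x21 idx=7: raw=0x25007 flags P=1 W=1 U=1 S=0
  [1] read 0x25 idx=21: raw=0x27007 flags P=1 W=1 U=1 S=0
  ✓ 0x27EDF  — 2 lookups
#1 VA=0x380DD4B (r,kernel):
  [0] read 0x21 idx=28: raw=0x28007 flags P=1 W=1 U=1 S=0
  [1] read 0x28 idx=13: raw=0x5B004 flags P=0 W=0 U=1 S=0
  ✗ PAGE_NOT_PRESENT  [2 reads]
#2 VA=0x3A19343 (w,kernel):
  [0] read 0x21 idx=29: raw=0x29007 flags P=1 W=1 U=1 S=0
  [1] read 0x29 idx=25: raw=0x2C007 flags P=1 W=1 U=1 S=0
  ✓ 0x2C343  — 2 lookups
#3 VA=0x3C1E039 (r,kernel):
  [0] read 0x21 idx=30: raw=0x2D007 flags P=1 W=1 U=1 S=0
  [1] read 0x2D idx=30: raw=0x2E007 flags P=1 W=1 U=1 S=0
  ✓ 0x2E039  — 2 lookups

TLB: [["0x3C1E", "0x2E"]]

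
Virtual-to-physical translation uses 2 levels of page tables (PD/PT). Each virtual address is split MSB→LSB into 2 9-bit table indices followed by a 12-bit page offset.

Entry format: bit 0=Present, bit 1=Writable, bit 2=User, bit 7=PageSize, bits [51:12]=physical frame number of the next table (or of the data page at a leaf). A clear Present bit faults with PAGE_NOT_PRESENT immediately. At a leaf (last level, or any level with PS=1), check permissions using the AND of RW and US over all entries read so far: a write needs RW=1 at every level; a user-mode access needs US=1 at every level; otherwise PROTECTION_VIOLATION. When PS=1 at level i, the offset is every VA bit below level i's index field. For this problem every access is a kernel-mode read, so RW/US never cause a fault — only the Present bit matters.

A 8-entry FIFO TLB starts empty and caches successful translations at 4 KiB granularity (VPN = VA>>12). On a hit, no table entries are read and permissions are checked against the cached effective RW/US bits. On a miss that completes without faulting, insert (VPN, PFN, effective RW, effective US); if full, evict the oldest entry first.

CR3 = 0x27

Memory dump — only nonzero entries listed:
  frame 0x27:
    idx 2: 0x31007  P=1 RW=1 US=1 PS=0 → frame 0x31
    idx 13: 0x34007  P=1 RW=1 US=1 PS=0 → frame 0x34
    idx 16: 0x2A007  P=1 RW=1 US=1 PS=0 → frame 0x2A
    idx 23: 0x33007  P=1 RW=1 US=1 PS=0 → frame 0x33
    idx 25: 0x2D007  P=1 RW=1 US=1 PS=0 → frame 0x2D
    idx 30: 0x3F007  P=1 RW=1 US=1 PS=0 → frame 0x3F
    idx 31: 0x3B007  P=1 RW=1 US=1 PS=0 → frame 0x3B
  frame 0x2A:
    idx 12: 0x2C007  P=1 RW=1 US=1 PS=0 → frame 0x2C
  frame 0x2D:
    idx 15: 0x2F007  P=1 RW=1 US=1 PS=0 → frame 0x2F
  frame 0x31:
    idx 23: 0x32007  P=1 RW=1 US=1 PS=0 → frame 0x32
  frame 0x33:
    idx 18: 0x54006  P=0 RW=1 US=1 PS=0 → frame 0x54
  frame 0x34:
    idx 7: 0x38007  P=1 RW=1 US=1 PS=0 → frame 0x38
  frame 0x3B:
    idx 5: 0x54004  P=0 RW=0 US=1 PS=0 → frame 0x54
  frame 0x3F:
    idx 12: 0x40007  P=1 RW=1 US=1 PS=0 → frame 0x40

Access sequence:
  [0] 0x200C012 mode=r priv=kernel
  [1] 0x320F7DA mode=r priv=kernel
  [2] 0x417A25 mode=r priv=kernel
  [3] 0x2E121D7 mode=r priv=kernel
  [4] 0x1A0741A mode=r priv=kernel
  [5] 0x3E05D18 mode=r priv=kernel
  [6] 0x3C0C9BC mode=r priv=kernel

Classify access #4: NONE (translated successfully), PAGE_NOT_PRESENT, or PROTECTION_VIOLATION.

Trace:
#0 VA=0x200C012 (r,kernel):
  [0] read 0x27 idx=16: raw=0x2A007 flags P=1 W=1 U=1 S=0
  [1] read 0x2A idx=12: raw=0x2C007 flags P=1 W=1 U=1 S=0
  ⇒ phys 0x2C012  [2 reads]
#1 VA=0x320F7DA (r,kernel):
  [0] read 0x27 idx=25: raw=0x2D007 flags P=1 W=1 U=1 S=0
  [1] read 0x2D idx=15: raw=0x2F007 flags P=1 W=1 U=1 S=0
  ⇒ phys 0x2F7DA  [2 reads]
#2 VA=0x417A25 (r,kernel):
  [0] read 0x27 idx=2: raw=0x31007 flags P=1 W=1 U=1 S=0
  [1] read 0x31 idx=23: raw=0x32007 flags P=1 W=1 U=1 S=0
  ⇒ phys 0x32A25  [2 reads]
#3 VA=0x2E121D7 (r,kernel):
  [0] read 0x27 idx=23: raw=0x33007 flags P=1 W=1 U=1 S=0
  [1] read 0x33 idx=18: raw=0x54006 flags P=0 W=1 U=1 S=0
  ✗ PAGE_NOT_PRESENT  [2 reads]
#4 VA=0x1A0741A (r,kernel):
  [0] read 0x27 idx=13: raw=0x34007 flags P=1 W=1 U=1 S=0
  [1] read 0x34 idx=7: raw=0x38007 flags P=1 W=1 U=1 S=0
  ⇒ phys 0x3841A  [2 reads]
#5 VA=0x3E05D18 (r,kernel):
  [0] read 0x27 idx=31: raw=0x3B007 flags P=1 W=1 U=1 S=0
  [1] read 0x3B idx=5: raw=0x54004 flags P=0 W=0 U=1 S=0
  ✗ PAGE_NOT_PRESENT  [2 reads]
#6 VA=0x3C0C9BC (r,kernel):
  [0] read 0x27 idx=30: raw=0x3F007 flags P=1 W=1 U=1 S=0
  [1] read 0x3F idx=12: raw=0x40007 flags P=1 W=1 U=1 S=0
  ⇒ phys 0x409BC  [2 reads]

Access #4 fault: NONE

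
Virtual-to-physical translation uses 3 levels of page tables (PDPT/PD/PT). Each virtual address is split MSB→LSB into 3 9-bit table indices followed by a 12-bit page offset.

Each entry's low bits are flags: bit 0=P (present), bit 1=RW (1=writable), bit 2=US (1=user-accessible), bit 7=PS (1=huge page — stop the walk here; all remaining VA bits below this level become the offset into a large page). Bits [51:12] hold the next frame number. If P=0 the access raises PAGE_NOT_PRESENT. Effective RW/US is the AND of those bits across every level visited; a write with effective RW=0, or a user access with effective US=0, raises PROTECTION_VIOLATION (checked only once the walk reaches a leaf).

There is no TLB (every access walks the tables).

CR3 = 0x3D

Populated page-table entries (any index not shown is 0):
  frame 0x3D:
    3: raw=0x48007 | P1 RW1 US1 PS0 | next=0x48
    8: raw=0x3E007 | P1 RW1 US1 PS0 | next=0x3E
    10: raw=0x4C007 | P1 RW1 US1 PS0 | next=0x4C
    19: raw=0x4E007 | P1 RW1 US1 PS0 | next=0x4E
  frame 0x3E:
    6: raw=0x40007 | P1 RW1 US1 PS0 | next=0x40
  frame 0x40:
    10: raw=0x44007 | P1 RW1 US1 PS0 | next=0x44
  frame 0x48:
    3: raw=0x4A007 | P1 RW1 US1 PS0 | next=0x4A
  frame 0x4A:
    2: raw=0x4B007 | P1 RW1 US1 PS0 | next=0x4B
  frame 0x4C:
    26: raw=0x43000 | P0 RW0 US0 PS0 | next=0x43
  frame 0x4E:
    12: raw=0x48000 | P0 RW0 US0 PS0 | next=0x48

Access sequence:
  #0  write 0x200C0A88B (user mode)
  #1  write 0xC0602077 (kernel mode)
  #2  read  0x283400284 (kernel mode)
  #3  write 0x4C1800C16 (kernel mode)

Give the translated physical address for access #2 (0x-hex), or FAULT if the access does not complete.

Walk each access:
#0 VA=0x200C0A88B (w,user):
  L0: frame=0x3D idx=8 entry=0x3E007 [P=1 RW=1 US=1 PS=0]
  L1: frame=0x3E idx=6 entry=0x40007 [P=1 RW=1 US=1 PS=0]
  L2: frame=0x40 idx=10 entry=0x44007 [P=1 RW=1 US=1 PS=0]
  ⇒ phys 0x4488B  [3 reads]
#1 VA=0xC0602077 (w,kernel):
  L0: frame=0x3D idx=3 entry=0x48007 [P=1 RW=1 US=1 PS=0]
  L1: frame=0x48 idx=3 entry=0x4A007 [P=1 RW=1 US=1 PS=0]
  L2: frame=0x4A idx=2 entry=0x4B007 [P=1 RW=1 US=1 PS=0]
  ⇒ phys 0x4B077  [3 reads]
#2 VA=0x283400284 (r,kernel):
  L0: frame=0x3D idx=10 entry=0x4C007 [P=1 RW=1 US=1 PS=0]
  L1: frame=0x4C idx=26 entry=0x43000 [P=0 RW=0 US=0 PS=0]
  → PAGE_NOT_PRESENT  (2 entries read)
#3 VA=0x4C1800C16 (w,kernel):
  L0: frame=0x3D idx=19 entry=0x4E007 [P=1 RW=1 US=1 PS=0]
  L1: frame=0x4E idx=12 entry=0x48000 [P=0 RW=0 US=0 PS=0]
  → PAGE_NOT_PRESENT  (2 entries read)

Access #2 PA: FAULT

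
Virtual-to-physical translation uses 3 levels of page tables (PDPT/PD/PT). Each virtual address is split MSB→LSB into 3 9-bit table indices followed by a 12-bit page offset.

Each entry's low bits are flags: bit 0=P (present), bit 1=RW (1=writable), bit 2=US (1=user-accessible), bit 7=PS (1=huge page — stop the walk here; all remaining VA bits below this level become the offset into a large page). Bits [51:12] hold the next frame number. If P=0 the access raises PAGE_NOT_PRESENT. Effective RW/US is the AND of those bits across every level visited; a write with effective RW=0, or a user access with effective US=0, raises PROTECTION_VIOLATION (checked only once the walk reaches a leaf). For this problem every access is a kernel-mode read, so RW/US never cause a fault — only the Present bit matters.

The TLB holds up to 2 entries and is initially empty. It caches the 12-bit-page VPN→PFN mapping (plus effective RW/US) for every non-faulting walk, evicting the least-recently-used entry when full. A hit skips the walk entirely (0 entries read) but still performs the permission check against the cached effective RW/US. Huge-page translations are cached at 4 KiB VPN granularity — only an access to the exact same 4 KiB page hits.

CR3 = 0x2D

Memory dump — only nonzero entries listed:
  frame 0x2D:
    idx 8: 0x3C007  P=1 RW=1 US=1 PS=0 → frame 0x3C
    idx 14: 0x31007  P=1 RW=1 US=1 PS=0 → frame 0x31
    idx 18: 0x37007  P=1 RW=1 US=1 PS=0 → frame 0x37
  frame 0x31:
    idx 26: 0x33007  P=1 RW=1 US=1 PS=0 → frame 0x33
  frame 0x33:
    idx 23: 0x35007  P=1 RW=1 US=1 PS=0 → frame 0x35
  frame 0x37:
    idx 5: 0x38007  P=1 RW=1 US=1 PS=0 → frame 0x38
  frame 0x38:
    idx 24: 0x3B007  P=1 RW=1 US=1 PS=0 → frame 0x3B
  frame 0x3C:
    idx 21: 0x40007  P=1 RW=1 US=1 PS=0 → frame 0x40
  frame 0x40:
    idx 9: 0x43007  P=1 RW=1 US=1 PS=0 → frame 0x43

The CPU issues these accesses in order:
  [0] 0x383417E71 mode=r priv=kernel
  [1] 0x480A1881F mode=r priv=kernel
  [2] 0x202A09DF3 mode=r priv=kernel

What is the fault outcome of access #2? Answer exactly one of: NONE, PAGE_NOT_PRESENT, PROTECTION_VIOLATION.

Trace:
#0 VA=0x383417E71 (r,kernel):
  L0 @0x2D[14] → 0x31007  P=1,RW=1,US=1,PS=0
  L1 @0x31[26] → 0x33007  P=1,RW=1,US=1,PS=0
  L2 @0x33[23] → 0x35007  P=1,RW=1,US=1,PS=0
  → PA=0x35E71  (3 entries read)
#1 VA=0x480A1881F (r,kernel):
  L0 @0x2D[18] → 0x37007  P=1,RW=1,US=1,PS=0
  L1 @0x37[5] → 0x38007  P=1,RW=1,US=1,PS=0
  L2 @0x38[24] → 0x3B007  P=1,RW=1,US=1,PS=0
  → PA=0x3B81F  (3 entries read)
#2 VA=0x202A09DF3 (r,kernel):
  L0 @0x2D[8] → 0x3C007  P=1,RW=1,US=1,PS=0
  L1 @0x3C[21] → 0x40007  P=1,RW=1,US=1,PS=0
  L2 @0x40[9] → 0x43007  P=1,RW=1,US=1,PS=0
  → PA=0x43DF3  (3 entries read)

Access #2 fault: NONE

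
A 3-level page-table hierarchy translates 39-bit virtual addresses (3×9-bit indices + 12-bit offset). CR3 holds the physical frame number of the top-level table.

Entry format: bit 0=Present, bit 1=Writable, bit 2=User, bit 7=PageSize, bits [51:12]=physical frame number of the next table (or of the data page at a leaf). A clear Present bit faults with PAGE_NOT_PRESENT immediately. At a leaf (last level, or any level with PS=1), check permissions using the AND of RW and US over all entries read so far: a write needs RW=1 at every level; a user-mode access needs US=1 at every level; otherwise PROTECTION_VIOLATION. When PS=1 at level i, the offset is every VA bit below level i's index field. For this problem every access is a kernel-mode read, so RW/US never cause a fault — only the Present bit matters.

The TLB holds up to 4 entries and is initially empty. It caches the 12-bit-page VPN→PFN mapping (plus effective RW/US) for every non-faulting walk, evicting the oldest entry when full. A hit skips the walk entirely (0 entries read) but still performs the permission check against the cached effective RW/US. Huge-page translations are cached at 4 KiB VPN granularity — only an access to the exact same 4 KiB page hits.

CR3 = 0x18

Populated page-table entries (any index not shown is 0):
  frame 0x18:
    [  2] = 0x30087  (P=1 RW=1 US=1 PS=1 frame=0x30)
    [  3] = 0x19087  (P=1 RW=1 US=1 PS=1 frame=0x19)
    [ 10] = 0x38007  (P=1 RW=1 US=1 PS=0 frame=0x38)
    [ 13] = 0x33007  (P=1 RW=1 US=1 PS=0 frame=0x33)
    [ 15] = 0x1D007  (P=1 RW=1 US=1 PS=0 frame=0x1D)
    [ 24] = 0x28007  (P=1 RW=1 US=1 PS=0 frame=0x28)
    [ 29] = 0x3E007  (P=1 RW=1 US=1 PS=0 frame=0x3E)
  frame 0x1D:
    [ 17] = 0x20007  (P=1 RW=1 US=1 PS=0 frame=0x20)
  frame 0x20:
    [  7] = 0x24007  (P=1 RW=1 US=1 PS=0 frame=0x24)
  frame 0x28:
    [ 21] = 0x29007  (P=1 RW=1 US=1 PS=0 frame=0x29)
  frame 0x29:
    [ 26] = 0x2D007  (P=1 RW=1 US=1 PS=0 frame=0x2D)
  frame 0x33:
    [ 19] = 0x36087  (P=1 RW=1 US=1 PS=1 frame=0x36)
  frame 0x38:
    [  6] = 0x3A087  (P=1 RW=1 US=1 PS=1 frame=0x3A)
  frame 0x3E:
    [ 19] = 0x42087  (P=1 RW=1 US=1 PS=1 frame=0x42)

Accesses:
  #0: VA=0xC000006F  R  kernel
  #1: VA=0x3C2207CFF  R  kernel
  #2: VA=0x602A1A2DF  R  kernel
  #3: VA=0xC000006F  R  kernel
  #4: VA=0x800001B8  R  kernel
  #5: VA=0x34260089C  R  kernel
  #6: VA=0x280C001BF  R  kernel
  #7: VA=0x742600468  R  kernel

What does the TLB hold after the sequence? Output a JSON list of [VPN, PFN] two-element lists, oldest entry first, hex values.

Trace:
#0 VA=0xC000006F (r,kernel):
  L0: frame=0x18 idx=3 entry=0x19087 [P=1 RW=1 US=1 PS=1]
  ✓ 0x1906F (huge @L0)  — 1 lookups
#1 VA=0x3C2207CFF (r,kernel):
  L0: frame=0x18 idx=15 entry=0x1D007 [P=1 RW=1 US=1 PS=0]
  L1: frame=0x1D idx=17 entry=0x20007 [P=1 RW=1 US=1 PS=0]
  L2: frame=0x20 idx=7 entry=0x24007 [P=1 RW=1 US=1 PS=0]
  ✓ 0x24CFF  — 3 lookups
#2 VA=0x602A1A2DF (r,kernel):
  L0: frame=0x18 idx=24 entry=0x28007 [P=1 RW=1 US=1 PS=0]
  L1: frame=0x28 idx=21 entry=0x29007 [P=1 RW=1 US=1 PS=0]
  L2: frame=0x29 idx=26 entry=0x2D007 [P=1 RW=1 US=1 PS=0]
  ✓ 0x2D2DF  — 3 lookups
#3 VA=0xC000006F (r,kernel):
  TLB hit vpn=0xC0000 → PA=0x1906F
#4 VA=0x800001B8 (r,kernel):
  L0: frame=0x18 idx=2 entry=0x30087 [P=1 RW=1 US=1 PS=1]
  ✓ 0x301B8 (huge @L0)  — 1 lookups
#5 VA=0x34260089C (r,kernel):
  L0: frame=0x18 idx=13 entry=0x33007 [P=1 RW=1 US=1 PS=0]
  L1: frame=0x33 idx=19 entry=0x36087 [P=1 RW=1 US=1 PS=1]
  ✓ 0x3689C (huge @L1)  — 2 lookups
#6 VA=0x280C001BF (r,kernel):
  L0: frame=0x18 idx=10 entry=0x38007 [P=1 RW=1 US=1 PS=0]
  L1: frame=0x38 idx=6 entry=0x3A087 [P=1 RW=1 US=1 PS=1]
  ✓ 0x3A1BF (huge @L1)  — 2 lookups
#7 VA=0x742600468 (r,kernel):
  L0: frame=0x18 idx=29 entry=0x3E007 [P=1 RW=1 US=1 PS=0]
  L1: frame=0x3E idx=19 entry=0x42087 [P=1 RW=1 US=1 PS=1]
  ✓ 0x42468 (huge @L1)  — 2 lookups

TLB: [["0x80000", "0x30"], ["0x342600", "0x36"], ["0x280C00", "0x3A"], ["0x742600", "0x42"]]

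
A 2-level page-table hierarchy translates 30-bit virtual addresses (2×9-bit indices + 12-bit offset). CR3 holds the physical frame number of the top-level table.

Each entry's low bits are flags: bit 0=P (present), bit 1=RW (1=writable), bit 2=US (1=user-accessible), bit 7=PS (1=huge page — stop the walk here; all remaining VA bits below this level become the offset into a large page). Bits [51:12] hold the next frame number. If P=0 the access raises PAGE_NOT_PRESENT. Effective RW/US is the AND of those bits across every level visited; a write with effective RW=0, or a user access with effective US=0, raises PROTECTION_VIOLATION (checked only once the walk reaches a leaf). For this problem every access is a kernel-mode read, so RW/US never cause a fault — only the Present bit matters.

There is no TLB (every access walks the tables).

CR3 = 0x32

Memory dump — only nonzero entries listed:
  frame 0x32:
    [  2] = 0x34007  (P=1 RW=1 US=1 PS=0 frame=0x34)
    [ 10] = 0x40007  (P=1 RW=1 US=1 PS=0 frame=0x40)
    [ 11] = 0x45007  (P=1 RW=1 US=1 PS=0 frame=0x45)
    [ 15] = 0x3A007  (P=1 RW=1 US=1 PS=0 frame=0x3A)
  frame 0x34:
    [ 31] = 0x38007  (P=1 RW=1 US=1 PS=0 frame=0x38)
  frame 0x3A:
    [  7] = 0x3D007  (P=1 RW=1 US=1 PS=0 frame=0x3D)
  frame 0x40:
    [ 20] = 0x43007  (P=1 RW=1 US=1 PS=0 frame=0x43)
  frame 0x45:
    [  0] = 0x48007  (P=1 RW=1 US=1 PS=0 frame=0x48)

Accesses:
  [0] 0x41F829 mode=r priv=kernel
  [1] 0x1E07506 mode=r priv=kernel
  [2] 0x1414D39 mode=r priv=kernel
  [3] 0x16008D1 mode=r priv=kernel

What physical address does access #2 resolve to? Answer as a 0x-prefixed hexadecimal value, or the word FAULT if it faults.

Per-access translation:
#0 VA=0x41F829 (r,kernel):
  lvl0: tbl 0x32, slot 2 ⇒ 0x34007 (P1/RW1/US1/PS0)
  lvl1: tbl 0x34, slot 31 ⇒ 0x38007 (P1/RW1/US1/PS0)
  ⇒ phys 0x38829  [2 reads]
#1 VA=0x1E07506 (r,kernel):
  lvl0: tbl 0x32, slot 15 ⇒ 0x3A007 (P1/RW1/US1/PS0)
  lvl1: tbl 0x3A, slot 7 ⇒ 0x3D007 (P1/RW1/US1/PS0)
  ⇒ phys 0x3D506  [2 reads]
#2 VA=0x1414D39 (r,kernel):
  lvl0: tbl 0x32, slot 10 ⇒ 0x40007 (P1/RW1/US1/PS0)
  lvl1: tbl 0x40, slot 20 ⇒ 0x43007 (P1/RW1/US1/PS0)
  ⇒ phys 0x43D39  [2 reads]
#3 VA=0x16008D1 (r,kernel):
  lvl0: tbl 0x32, slot 11 ⇒ 0x45007 (P1/RW1/US1/PS0)
  lvl1: tbl 0x45, slot 0 ⇒ 0x48007 (P1/RW1/US1/PS0)
  ⇒ phys 0x488D1  [2 reads]

Access #2 PA: 0x43D39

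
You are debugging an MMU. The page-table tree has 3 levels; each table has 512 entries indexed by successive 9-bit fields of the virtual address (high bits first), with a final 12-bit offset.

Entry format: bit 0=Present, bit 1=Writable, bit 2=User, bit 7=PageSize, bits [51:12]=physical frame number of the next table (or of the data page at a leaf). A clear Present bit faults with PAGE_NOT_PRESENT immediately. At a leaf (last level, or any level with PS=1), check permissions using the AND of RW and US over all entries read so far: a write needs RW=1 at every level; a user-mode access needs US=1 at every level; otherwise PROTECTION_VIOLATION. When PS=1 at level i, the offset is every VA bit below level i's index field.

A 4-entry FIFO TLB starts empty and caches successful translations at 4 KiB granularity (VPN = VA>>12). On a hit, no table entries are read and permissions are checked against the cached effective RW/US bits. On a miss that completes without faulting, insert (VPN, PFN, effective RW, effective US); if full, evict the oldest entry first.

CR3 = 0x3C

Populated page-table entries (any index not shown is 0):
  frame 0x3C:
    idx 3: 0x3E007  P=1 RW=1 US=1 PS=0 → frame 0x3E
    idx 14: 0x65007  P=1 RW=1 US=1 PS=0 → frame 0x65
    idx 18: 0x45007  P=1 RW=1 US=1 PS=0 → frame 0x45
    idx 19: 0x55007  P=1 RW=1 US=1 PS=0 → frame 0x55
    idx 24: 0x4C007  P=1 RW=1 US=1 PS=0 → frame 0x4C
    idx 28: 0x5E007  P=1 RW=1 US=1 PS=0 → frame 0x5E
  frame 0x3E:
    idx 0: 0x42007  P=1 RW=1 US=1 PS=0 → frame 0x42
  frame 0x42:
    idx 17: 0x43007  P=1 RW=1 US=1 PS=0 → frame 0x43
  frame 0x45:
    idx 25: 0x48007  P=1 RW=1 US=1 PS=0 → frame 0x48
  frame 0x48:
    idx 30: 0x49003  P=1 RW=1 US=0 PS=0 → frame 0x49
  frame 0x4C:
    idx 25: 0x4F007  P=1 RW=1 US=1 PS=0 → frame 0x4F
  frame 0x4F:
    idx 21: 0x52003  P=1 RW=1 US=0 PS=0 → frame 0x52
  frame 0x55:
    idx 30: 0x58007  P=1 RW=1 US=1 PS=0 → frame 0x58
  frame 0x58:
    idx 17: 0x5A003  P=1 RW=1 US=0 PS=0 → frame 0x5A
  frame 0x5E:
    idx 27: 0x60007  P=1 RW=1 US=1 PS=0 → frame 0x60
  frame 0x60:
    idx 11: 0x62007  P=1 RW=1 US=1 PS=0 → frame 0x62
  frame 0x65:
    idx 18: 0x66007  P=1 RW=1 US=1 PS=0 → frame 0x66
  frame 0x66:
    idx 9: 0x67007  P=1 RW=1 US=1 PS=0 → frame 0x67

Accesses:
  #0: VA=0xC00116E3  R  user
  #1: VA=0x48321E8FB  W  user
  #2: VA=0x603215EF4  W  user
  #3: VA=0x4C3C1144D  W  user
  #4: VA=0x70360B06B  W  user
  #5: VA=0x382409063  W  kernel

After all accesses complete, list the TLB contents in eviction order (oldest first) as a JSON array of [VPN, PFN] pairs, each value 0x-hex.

Walk each access:
#0 VA=0xC00116E3 (r,user):
  L0 @0x3C[3] → 0x3E007  P=1,RW=1,US=1,PS=0
  L1 @0x3E[0] → 0x42007  P=1,RW=1,US=1,PS=0
  L2 @0x42[17] → 0x43007  P=1,RW=1,US=1,PS=0
  ✓ 0x436E3  — 3 lookups
#1 VA=0x48321E8FB (w,user):
  L0 @0x3C[18] → 0x45007  P=1,RW=1,US=1,PS=0
  L1 @0x45[25] → 0x48007  P=1,RW=1,US=1,PS=0
  L2 @0x48[30] → 0x49003  P=1,RW=1,US=0,PS=0
  → PROTECTION_VIOLATION  (3 entries read)
#2 VA=0x603215EF4 (w,user):
  L0 @0x3C[24] → 0x4C007  P=1,RW=1,US=1,PS=0
  L1 @0x4C[25] → 0x4F007  P=1,RW=1,US=1,PS=0
  L2 @0x4F[21] → 0x52003  P=1,RW=1,US=0,PS=0
  → PROTECTION_VIOLATION  (3 entries read)
#3 VA=0x4C3C1144D (w,user):
  L0 @0x3C[19] → 0x55007  P=1,RW=1,US=1,PS=0
  L1 @0x55[30] → 0x58007  P=1,RW=1,US=1,PS=0
  L2 @0x58[17] → 0x5A003  P=1,RW=1,US=0,PS=0
  → PROTECTION_VIOLATION  (3 entries read)
#4 VA=0x70360B06B (w,user):
  L0 @0x3C[28] → 0x5E007  P=1,RW=1,US=1,PS=0
  L1 @0x5E[27] → 0x60007  P=1,RW=1,US=1,PS=0
  L2 @0x60[11] → 0x62007  P=1,RW=1,US=1,PS=0
  ✓ 0x6206B  — 3 lookups
#5 VA=0x382409063 (w,kernel):
  L0 @0x3C[14] → 0x65007  P=1,RW=1,US=1,PS=0
  L1 @0x65[18] → 0x66007  P=1,RW=1,US=1,PS=0
  L2 @0x66[9] → 0x67007  P=1,RW=1,US=1,PS=0
  ✓ 0x67063  — 3 lookups

TLB: [["0xC0011", "0x43"], ["0x70360B", "0x62"], ["0x382409", "0x67"]]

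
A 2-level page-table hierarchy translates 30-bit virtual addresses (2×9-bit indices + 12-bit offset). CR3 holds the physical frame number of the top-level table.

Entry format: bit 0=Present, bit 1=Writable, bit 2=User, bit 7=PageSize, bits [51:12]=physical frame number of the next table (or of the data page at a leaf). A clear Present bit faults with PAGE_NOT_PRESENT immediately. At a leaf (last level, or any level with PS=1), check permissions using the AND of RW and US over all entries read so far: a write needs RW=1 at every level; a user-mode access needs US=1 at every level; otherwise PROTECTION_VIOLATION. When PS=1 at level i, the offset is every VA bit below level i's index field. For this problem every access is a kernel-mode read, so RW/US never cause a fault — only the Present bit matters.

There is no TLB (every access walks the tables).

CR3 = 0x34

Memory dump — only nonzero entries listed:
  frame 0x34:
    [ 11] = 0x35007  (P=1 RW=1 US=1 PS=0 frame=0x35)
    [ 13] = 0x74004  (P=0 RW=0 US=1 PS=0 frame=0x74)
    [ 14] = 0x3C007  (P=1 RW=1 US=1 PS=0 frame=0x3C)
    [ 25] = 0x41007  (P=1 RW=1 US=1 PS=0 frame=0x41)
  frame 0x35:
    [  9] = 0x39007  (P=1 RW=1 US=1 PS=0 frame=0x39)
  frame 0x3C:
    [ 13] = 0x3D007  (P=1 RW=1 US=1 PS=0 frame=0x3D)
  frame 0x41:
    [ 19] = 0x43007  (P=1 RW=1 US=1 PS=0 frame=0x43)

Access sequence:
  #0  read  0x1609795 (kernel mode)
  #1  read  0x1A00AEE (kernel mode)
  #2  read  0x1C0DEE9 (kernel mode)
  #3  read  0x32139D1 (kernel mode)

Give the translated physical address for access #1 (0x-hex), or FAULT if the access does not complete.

Per-access translation:
#0 VA=0x1609795 (r,kernel):
  L0: frame=0x34 idx=11 entry=0x35007 [P=1 RW=1 US=1 PS=0]
  L1: frame=0x35 idx=9 entry=0x39007 [P=1 RW=1 US=1 PS=0]
  ⇒ phys 0x39795  [2 reads]
#1 VA=0x1A00AEE (r,kernel):
  L0: frame=0x34 idx=13 entry=0x74004 [P=0 RW=0 US=1 PS=0]
  ⇒ fault: PAGE_NOT_PRESENT  — 1 lookups
#2 VA=0x1C0DEE9 (r,kernel):
  L0: frame=0x34 idx=14 entry=0x3C007 [P=1 RW=1 US=1 PS=0]
  L1: frame=0x3C idx=13 entry=0x3D007 [P=1 RW=1 US=1 PS=0]
  ⇒ phys 0x3DEE9  [2 reads]
#3 VA=0x32139D1 (r,kernel):
  L0: frame=0x34 idx=25 entry=0x41007 [P=1 RW=1 US=1 PS=0]
  L1: frame=0x41 idx=19 entry=0x43007 [P=1 RW=1 US=1 PS=0]
  ⇒ phys 0x439D1  [2 reads]

Access #1 PA: FAULT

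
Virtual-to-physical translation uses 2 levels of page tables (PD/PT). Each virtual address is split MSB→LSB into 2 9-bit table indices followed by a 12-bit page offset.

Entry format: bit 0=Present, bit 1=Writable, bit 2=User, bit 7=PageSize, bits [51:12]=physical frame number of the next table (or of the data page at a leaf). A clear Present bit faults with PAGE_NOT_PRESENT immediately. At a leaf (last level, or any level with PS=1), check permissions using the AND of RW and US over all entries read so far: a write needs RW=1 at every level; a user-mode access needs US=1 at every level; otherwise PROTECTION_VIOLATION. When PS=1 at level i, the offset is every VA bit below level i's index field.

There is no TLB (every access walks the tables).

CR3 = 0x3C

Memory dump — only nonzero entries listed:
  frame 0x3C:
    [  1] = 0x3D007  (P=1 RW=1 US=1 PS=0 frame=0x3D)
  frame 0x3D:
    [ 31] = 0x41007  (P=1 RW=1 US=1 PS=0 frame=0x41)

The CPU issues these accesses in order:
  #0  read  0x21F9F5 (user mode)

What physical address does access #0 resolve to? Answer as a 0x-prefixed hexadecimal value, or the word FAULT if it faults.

Trace:
#0 VA=0x21F9F5 (r,user):
  L0: frame=0x3C idx=1 entry=0x3D007 [P=1 RW=1 US=1 PS=0]
  L1: frame=0x3D idx=31 entry=0x41007 [P=1 RW=1 US=1 PS=0]
  ⇒ phys 0x419F5  [2 reads]

Access #0 PA: 0x419F5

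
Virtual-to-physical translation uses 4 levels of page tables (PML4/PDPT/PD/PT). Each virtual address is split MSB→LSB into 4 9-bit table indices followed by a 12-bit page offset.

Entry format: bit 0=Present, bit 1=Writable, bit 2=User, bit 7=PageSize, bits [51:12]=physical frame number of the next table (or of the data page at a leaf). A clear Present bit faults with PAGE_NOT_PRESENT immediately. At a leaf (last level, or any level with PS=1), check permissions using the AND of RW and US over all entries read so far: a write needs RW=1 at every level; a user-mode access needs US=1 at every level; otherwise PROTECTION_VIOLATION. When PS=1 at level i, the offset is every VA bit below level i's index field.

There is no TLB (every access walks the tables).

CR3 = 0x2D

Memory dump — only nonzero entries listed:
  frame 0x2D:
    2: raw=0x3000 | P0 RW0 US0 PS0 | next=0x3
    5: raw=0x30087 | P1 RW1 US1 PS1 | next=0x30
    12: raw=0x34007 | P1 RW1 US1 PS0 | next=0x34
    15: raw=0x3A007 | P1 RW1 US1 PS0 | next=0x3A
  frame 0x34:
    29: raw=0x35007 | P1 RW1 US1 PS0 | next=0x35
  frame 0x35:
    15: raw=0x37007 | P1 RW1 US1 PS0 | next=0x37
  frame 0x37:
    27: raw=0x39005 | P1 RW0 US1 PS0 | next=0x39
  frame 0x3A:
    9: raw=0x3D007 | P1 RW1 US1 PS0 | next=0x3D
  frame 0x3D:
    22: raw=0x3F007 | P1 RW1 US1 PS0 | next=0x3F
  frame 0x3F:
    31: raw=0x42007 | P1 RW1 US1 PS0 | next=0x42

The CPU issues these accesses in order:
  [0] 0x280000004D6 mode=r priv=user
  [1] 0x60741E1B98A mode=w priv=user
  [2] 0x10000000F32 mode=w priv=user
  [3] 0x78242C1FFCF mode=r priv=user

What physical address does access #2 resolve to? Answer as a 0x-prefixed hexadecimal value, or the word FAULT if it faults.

Per-access translation:
#0 VA=0x280000004D6 (r,user):
  lvl0: tbl 0x2D, slot 5 ⇒ 0x30087 (P1/RW1/US1/PS1)
  → PA=0x304D6 (huge @L0)  (1 entries read)
#1 VA=0x60741E1B98A (w,user):
  lvl0: tbl 0x2D, slot 12 ⇒ 0x34007 (P1/RW1/US1/PS0)
  lvl1: tbl 0x34, slot 29 ⇒ 0x35007 (P1/RW1/US1/PS0)
  lvl2: tbl 0x35, slot 15 ⇒ 0x37007 (P1/RW1/US1/PS0)
  lvl3: tbl 0x37, slot 27 ⇒ 0x39005 (P1/RW0/US1/PS0)
  ⇒ fault: PROTECTION_VIOLATION  — 4 lookups
#2 VA=0x10000000F32 (w,user):
  lvl0: tbl 0x2D, slot 2 ⇒ 0x3000 (P0/RW0/US0/PS0)
  ⇒ fault: PAGE_NOT_PRESENT  — 1 lookups
#3 VA=0x78242C1FFCF (r,user):
  lvl0: tbl 0x2D, slot 15 ⇒ 0x3A007 (P1/RW1/US1/PS0)
  lvl1: tbl 0x3A, slot 9 ⇒ 0x3D007 (P1/RW1/US1/PS0)
  lvl2: tbl 0x3D, slot 22 ⇒ 0x3F007 (P1/RW1/US1/PS0)
  lvl3: tbl 0x3F, slot 31 ⇒ 0x42007 (P1/RW1/US1/PS0)
  → PA=0x42FCF  (4 entries read)

Access #2 PA: FAULT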